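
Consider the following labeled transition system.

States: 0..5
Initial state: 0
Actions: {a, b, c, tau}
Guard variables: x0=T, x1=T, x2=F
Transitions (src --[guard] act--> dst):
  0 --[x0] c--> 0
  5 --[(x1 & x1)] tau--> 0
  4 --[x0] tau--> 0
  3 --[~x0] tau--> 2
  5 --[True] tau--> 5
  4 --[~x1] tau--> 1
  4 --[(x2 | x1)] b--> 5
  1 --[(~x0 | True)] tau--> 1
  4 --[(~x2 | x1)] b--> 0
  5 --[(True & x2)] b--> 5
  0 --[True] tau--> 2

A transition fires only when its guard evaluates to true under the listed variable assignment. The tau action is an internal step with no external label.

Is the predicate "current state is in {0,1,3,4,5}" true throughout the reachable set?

Allowed set {0,1,3,4,5}
Reach set: {0,2}
  0: ✓
  2: VIOLATES
reach 2 via tau — violates

Answer: INVARIANT VIOLATED at state 2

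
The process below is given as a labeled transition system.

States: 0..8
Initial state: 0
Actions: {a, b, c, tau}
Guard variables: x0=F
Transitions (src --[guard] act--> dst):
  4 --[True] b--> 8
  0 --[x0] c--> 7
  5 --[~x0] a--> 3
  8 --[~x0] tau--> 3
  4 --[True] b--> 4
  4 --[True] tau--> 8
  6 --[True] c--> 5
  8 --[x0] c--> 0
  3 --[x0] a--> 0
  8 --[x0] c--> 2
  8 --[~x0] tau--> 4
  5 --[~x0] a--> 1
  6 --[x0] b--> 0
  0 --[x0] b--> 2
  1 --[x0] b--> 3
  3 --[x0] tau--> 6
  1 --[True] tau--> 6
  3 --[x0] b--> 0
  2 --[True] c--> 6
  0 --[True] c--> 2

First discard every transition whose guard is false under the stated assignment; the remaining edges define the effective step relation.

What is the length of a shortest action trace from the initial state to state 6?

Answer: 2

Working:
Breadth-first toward 6:
  Layer 0: {0}
  Layer 1: {2}
  Layer 2: {6}
first hit 6 at d=2 via c·c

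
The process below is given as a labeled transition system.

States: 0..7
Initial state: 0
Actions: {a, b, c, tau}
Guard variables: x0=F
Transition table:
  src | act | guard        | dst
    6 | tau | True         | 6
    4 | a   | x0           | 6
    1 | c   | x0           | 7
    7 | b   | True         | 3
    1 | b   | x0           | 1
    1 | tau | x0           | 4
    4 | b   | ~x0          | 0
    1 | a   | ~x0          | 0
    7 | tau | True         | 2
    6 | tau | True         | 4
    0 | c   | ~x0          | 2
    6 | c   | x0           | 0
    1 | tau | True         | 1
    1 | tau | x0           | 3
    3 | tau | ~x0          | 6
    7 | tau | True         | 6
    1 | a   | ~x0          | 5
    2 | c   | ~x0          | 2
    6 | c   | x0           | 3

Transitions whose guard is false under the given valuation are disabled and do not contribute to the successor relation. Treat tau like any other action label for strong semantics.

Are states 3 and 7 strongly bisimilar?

Refine partition for ~:
  round 0: {{0,1,2,3,4,5,6,7}}
  round 1: {{0,2},{1},{3,6},{4},{5},{7}}
  round 2: {{0,2},{1},{3},{4},{5},{6},{7}}
stable after 3 split(s): 7 block(s)
3∈{3}, 7∈{7}

Answer: NOT BISIMILAR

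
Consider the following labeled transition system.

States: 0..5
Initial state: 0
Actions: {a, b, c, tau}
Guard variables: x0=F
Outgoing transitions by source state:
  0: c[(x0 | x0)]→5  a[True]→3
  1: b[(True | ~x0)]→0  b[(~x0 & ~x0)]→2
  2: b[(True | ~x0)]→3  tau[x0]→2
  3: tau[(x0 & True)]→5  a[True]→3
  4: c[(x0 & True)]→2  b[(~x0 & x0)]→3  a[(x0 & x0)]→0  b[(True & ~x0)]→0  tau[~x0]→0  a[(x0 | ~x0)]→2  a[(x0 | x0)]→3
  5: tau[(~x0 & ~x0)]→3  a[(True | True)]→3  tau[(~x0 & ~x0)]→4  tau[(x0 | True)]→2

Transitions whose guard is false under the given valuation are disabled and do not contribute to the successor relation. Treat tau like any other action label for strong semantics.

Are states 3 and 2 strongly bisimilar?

Bisimulation quotient by refinement:
  π0 = {{0,1,2,3,4,5}}
  π1 = {{0,3},{1,2},{4},{5}}
  π2 = {{0,3},{1},{2},{4},{5}}
Fixed point at round 3; 5 class(es).
3∈{0,3}, 2∈{2}

Answer: NOT BISIMILAR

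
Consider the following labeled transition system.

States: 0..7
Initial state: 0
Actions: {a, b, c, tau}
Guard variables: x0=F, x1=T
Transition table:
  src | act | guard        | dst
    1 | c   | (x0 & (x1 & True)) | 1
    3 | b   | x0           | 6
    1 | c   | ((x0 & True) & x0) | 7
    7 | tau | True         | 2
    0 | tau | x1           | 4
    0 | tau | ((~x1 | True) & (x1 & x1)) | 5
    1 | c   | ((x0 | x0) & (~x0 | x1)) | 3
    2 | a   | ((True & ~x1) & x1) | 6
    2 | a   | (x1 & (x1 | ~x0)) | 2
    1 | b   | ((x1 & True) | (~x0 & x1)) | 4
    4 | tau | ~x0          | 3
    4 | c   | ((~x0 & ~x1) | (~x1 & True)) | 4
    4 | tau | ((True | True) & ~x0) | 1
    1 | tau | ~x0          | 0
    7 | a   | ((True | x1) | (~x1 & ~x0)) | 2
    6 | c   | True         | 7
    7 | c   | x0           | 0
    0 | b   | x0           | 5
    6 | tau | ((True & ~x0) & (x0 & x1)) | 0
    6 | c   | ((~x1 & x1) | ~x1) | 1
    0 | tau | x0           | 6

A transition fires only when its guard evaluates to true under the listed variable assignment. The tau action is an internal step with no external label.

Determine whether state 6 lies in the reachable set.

Guard filter leaves 10 enabled edge(s).
Layer 0: {0}
Layer 1: {4,5}  cumulative {0,4,5}
Layer 2: {1,3}  cumulative {0,1,3,4,5}
R = {0,1,3,4,5}

Answer: UNREACHABLE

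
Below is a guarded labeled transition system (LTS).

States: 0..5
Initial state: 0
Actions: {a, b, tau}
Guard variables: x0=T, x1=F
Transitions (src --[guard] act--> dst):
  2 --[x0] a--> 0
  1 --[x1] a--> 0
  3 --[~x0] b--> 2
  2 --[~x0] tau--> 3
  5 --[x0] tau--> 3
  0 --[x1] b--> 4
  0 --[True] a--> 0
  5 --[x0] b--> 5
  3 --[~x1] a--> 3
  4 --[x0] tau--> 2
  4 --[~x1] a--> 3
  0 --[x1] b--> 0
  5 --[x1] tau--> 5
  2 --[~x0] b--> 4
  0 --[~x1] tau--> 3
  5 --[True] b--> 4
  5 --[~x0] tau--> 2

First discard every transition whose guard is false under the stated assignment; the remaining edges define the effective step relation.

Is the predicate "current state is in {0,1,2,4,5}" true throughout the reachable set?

Answer: INVARIANT VIOLATED at state 3

Analysis:
Inv-set: {0,1,2,4,5}
Reachable = {0,3}
  0: ok
  3: VIOLATES
counterexample path to 3: tau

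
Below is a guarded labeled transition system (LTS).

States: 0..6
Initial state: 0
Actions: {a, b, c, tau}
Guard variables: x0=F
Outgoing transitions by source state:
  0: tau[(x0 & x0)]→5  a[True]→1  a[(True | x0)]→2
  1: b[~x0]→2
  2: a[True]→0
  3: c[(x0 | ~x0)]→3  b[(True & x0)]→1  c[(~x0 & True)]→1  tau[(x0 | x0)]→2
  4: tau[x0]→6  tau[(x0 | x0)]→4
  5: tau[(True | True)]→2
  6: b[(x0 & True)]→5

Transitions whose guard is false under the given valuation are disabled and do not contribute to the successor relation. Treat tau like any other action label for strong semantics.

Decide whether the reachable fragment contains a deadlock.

Reach set: {0,1,2}
  0: a→1  a→2  [2 exit(s)]
  1: b→2  [1 exit(s)]
  2: a→0  [1 exit(s)]

Answer: DEADLOCK-FREE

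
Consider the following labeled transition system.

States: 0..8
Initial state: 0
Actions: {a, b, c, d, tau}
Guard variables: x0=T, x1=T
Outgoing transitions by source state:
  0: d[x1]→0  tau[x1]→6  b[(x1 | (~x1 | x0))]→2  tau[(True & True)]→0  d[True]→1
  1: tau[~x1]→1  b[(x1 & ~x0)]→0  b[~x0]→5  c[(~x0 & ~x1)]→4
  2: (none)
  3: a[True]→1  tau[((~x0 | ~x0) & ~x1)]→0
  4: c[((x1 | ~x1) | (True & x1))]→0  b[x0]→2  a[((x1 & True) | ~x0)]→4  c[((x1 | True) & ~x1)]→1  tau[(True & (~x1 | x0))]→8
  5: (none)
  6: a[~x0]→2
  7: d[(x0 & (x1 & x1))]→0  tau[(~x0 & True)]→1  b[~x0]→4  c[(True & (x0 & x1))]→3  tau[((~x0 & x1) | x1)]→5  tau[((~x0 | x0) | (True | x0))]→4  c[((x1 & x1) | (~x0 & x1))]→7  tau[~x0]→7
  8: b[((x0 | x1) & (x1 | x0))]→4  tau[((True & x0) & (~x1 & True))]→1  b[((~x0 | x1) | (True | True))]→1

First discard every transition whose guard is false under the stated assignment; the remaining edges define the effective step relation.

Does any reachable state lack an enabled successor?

Reachable = {0,1,2,6}
  0: b→2  d→0  d→1  tau→0  tau→6  [deg 5]
  1: ∅  [deadlock]
  2: ∅  [deadlock]
  6: ∅  [deadlock]
trace reaching 1: d

Answer: DEADLOCK at state 1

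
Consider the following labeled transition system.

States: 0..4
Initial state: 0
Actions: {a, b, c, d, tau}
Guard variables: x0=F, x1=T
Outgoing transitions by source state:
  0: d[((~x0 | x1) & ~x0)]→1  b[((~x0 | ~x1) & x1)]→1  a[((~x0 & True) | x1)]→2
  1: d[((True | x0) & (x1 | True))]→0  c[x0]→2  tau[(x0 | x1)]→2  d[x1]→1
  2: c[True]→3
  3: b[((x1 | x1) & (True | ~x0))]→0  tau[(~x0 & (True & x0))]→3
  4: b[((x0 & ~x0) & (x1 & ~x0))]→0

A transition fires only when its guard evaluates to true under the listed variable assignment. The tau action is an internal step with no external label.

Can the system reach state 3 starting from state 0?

Guard filter leaves 8 enabled edge(s).
Layer 0: {0}
Layer 1: {1,2}  total {0,1,2}
Layer 2: {3}  total {0,1,2,3}
R = {0,1,2,3}
trace reaching 3: a·c

Answer: REACHABLE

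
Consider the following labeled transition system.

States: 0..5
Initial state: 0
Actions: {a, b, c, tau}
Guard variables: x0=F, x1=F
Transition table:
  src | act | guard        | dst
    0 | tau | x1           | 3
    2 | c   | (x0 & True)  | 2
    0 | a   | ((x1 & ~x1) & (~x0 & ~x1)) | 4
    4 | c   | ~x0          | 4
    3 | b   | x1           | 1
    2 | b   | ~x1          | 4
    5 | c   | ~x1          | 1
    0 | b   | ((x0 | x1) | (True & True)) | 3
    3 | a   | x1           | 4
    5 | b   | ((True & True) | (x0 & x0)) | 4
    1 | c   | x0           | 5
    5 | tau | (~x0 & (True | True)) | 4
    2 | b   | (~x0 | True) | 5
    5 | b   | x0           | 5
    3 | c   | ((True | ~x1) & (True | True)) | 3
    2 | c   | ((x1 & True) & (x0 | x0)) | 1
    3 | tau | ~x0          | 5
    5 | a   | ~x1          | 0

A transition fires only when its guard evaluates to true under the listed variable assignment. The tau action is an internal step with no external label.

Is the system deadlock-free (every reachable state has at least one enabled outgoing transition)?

Answer: DEADLOCK at state 1

Trace:
Reach set: {0,1,3,4,5}
  0: b→3  [deg 1]
  1: ∅  [no exit]
  3: c→3  tau→5  [deg 2]
  4: c→4  [deg 1]
  5: a→0  b→4  c→1  tau→4  [deg 4]
witness 1: b·tau·c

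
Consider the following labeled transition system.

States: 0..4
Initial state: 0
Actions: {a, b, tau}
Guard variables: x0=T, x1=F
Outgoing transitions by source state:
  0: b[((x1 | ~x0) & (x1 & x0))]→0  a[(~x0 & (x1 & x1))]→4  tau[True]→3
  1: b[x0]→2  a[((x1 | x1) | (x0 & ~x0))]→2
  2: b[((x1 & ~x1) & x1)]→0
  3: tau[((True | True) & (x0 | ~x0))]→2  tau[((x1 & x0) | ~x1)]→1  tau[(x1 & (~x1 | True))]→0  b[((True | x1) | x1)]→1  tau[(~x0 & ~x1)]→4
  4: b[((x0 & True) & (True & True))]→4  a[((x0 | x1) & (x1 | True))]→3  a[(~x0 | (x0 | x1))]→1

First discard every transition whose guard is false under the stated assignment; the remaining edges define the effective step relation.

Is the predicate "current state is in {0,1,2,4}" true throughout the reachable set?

Answer: INVARIANT VIOLATED at state 3

Trace:
Safe = {0,1,2,4}
R = {0,1,2,3}
  0: safe
  1: safe
  2: safe
  3: outside
reach 3 via tau — violates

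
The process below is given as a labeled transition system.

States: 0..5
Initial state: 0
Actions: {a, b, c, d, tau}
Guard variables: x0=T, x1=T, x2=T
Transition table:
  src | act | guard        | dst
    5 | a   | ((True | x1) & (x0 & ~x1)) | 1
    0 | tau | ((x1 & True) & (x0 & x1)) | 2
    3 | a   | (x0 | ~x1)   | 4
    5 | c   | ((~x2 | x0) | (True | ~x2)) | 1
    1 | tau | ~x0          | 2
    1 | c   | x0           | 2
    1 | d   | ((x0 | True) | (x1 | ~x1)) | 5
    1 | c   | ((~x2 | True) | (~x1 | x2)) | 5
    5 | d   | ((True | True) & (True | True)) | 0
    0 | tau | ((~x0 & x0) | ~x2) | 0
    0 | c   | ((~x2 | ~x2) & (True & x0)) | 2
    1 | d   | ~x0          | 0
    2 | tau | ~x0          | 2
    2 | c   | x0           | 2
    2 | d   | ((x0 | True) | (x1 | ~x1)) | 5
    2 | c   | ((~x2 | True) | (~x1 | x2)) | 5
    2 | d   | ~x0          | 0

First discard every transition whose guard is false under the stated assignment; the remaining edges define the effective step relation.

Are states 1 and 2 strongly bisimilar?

Compute ~ classes (split until stable):
  round 0: {{0,1,2,3,4,5}}
  round 1: {{0},{1,2,5},{3},{4}}
  round 2: {{0},{1,2},{3},{4},{5}}
5 equivalence class(es) (converged in 3)
class of 1: {1,2}; class of 2: {1,2}

Answer: BISIMILAR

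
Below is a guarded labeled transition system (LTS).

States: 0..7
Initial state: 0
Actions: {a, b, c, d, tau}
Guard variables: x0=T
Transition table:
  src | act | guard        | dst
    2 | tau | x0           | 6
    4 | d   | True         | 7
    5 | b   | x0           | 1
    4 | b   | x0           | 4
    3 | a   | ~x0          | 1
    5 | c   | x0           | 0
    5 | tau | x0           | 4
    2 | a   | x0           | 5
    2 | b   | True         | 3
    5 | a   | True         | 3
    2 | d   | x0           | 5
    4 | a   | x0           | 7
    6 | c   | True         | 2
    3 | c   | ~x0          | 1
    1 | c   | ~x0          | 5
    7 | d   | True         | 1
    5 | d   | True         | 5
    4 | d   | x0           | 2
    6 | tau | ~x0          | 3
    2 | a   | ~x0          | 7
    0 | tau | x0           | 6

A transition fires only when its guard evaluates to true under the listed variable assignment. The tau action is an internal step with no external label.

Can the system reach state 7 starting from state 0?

16 transition(s) survive guard evaluation.
depth 0: {0}
depth 1: {6}  now seen {0,6}
depth 2: {2}  now seen {0,2,6}
depth 3: {3,5}  now seen {0,2,3,5,6}
depth 4: {1,4}  now seen {0,1,2,3,4,5,6}
depth 5: {7}  now seen {0,1,2,3,4,5,6,7}
Reach set: {0,1,2,3,4,5,6,7}
trace reaching 7: tau·c·a·tau·d

Answer: REACHABLE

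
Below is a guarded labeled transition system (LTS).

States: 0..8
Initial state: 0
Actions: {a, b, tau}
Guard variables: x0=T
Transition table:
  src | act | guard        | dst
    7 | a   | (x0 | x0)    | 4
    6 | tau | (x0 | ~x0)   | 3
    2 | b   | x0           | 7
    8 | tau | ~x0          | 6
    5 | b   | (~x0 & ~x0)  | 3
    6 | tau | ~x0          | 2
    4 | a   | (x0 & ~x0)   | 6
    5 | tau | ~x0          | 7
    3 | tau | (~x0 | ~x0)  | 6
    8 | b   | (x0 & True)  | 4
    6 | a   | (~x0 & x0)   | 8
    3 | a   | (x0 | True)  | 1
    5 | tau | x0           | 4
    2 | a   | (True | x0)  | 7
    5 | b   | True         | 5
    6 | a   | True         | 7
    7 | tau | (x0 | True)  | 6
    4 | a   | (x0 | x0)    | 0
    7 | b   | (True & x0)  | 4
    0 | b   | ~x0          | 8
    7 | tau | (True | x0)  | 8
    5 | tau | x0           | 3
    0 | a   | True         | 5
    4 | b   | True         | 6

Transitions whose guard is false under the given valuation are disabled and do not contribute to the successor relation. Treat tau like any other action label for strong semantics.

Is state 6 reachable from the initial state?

Answer: REACHABLE

Working:
16 transition(s) survive guard evaluation.
Layer 0: {0}
Layer 1: {5}  now seen {0,5}
Layer 2: {3,4}  now seen {0,3,4,5}
Layer 3: {1,6}  now seen {0,1,3,4,5,6}
Layer 4: {7}  now seen {0,1,3,4,5,6,7}
Layer 5: {8}  now seen {0,1,3,4,5,6,7,8}
Reach set: {0,1,3,4,5,6,7,8}
Path to 6: a·tau·b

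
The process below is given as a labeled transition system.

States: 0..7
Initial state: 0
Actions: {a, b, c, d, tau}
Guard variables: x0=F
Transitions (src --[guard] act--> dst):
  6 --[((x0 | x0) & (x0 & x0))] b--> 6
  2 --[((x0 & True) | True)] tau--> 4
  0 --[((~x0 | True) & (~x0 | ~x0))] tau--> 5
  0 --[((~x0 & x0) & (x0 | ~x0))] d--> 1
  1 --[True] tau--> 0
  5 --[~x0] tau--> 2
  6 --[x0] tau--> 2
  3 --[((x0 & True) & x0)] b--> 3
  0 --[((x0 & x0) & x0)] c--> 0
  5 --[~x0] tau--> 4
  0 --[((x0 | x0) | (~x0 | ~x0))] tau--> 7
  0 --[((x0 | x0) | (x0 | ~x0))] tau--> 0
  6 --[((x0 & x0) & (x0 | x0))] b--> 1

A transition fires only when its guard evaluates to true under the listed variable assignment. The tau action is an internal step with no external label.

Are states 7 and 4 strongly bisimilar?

Refine partition for ~:
  round 0: {{0,1,2,3,4,5,6,7}}
  round 1: {{0,1,2,5},{3,4,6,7}}
  round 2: {{0,5},{1},{2},{3,4,6,7}}
  round 3: {{0},{1},{2},{3,4,6,7},{5}}
stable after 4 split(s): 5 block(s)
[7]={3,4,6,7}  [4]={3,4,6,7}

Answer: BISIMILAR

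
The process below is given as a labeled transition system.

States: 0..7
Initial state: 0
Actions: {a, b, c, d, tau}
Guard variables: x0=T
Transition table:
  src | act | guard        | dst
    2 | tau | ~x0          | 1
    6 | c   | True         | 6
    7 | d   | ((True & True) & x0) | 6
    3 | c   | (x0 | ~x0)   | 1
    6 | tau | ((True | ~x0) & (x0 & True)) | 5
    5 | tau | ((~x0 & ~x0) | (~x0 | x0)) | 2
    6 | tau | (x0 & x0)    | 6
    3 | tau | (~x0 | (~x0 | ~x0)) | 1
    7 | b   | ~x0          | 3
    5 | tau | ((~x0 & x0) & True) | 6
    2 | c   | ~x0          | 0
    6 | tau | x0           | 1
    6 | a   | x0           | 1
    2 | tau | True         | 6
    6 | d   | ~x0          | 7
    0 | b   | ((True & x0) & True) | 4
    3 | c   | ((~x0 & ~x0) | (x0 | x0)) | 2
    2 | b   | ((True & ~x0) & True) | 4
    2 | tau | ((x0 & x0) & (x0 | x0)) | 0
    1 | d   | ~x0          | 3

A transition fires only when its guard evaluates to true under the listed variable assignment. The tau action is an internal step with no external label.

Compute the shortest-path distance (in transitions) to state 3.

Breadth-first toward 3:
  L0 = {0}
  L1 = {4}
3 never appears.

Answer: UNREACHABLE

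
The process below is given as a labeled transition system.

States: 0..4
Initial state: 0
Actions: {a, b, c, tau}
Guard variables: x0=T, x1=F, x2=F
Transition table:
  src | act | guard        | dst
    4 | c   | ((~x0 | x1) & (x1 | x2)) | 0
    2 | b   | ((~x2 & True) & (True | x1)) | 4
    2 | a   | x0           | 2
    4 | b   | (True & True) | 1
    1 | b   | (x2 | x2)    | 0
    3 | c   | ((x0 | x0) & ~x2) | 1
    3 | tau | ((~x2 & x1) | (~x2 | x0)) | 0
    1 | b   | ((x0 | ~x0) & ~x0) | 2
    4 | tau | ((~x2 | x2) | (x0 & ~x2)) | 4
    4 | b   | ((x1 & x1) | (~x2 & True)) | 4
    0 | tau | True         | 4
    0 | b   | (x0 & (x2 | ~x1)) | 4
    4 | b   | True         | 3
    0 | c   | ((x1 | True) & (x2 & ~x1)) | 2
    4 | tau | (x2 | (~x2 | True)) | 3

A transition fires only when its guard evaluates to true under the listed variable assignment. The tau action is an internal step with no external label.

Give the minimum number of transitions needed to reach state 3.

Layered search for 3:
  depth 0: {0}
  depth 1: {4}
  depth 2: {1,3}
3 enters at depth 2; path b·b

Answer: 2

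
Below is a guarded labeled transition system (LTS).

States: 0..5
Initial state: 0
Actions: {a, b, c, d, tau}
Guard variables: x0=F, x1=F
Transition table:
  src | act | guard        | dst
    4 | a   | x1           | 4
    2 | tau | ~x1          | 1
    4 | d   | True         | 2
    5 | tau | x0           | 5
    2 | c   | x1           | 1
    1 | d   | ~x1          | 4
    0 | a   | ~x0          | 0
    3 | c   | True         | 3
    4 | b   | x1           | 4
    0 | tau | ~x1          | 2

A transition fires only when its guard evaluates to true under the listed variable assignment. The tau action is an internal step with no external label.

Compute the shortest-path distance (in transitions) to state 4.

Breadth-first toward 4:
  L0 = {0}
  L1 = {2}
  L2 = {1}
  L3 = {4}
4 enters at depth 3; path tau·tau·d

Answer: 3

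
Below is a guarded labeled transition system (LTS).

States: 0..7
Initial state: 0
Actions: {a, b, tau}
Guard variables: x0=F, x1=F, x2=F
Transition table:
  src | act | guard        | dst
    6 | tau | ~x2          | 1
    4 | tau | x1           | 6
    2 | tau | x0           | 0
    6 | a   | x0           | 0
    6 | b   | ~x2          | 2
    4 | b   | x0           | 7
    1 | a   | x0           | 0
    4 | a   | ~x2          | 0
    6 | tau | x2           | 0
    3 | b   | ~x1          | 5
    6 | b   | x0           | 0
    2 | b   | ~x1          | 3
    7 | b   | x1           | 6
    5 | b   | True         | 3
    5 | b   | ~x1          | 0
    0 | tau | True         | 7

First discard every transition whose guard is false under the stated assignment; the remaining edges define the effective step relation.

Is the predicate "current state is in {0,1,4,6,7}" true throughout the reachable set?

Safe = {0,1,4,6,7}
R = {0,7}
  0: safe
  7: safe

Answer: INVARIANT HOLDS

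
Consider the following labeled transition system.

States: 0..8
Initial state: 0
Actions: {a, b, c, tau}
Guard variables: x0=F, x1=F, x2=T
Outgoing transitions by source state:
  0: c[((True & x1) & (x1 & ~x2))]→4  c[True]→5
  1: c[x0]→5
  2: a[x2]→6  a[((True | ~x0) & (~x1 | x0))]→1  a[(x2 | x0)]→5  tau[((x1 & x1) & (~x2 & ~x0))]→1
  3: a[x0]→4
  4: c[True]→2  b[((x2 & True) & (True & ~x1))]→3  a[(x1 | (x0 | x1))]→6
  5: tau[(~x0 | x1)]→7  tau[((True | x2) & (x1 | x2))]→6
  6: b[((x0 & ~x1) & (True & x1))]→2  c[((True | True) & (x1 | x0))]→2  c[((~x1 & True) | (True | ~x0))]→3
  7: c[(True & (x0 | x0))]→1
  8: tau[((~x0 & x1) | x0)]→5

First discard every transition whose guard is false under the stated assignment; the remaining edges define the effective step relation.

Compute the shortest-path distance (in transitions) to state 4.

Breadth-first toward 4:
  L0 = {0}
  L1 = {5}
  L2 = {6,7}
  L3 = {3}
4 never appears.

Answer: UNREACHABLE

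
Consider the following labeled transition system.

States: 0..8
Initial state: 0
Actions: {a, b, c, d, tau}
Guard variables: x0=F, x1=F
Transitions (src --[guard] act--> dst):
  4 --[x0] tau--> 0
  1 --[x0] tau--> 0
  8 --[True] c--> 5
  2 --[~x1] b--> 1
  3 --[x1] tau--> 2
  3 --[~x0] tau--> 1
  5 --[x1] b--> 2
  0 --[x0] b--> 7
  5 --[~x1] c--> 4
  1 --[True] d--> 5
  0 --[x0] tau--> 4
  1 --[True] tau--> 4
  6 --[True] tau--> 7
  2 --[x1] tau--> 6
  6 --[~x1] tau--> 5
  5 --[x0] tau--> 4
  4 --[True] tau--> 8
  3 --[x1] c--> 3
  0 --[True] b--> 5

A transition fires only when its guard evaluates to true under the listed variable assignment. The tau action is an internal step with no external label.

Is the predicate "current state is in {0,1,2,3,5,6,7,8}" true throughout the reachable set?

Answer: INVARIANT VIOLATED at state 4

Working:
Inv-set: {0,1,2,3,5,6,7,8}
Reachable = {0,4,5,8}
  0: ✓
  4: outside
  5: ✓
  8: ✓
witness against invariant: b·c → 4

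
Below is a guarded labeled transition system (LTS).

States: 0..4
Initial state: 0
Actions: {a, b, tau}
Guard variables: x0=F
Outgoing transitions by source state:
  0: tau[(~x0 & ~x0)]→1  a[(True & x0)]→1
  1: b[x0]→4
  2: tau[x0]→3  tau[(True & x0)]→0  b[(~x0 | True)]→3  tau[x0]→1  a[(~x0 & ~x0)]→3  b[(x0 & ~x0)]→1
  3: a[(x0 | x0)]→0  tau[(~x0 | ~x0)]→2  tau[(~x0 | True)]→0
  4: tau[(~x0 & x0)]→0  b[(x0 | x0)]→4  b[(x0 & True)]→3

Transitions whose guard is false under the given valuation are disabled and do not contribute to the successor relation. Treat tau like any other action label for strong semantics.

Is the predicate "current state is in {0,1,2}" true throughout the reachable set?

Safe = {0,1,2}
Reach set: {0,1}
  0: ✓
  1: ✓

Answer: INVARIANT HOLDS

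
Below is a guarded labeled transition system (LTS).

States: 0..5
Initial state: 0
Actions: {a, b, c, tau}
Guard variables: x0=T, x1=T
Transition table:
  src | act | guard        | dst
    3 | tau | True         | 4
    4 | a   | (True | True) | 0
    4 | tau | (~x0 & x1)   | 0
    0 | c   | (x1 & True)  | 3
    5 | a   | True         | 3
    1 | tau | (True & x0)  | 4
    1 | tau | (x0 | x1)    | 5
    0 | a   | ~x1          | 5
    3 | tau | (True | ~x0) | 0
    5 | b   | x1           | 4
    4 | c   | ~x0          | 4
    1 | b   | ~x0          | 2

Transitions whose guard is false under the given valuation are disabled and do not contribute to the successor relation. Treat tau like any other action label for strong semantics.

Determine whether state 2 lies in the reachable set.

After dropping false guards: 8 live edges.
Layer 0: {0}
Layer 1: {3}  cumulative {0,3}
Layer 2: {4}  cumulative {0,3,4}
R = {0,3,4}

Answer: UNREACHABLE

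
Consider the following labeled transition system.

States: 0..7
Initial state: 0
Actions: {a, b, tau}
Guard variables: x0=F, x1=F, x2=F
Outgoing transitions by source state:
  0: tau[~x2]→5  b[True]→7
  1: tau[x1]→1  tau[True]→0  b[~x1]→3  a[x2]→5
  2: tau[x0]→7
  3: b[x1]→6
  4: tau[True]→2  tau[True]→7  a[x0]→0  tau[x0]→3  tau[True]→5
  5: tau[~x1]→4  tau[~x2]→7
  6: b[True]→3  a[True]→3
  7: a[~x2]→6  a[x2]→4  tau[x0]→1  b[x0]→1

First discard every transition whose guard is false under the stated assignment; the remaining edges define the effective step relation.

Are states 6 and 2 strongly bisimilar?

Compute ~ classes (split until stable):
  P[0] = {{0,1,2,3,4,5,6,7}}
  P[1] = {{0,1},{2,3},{4,5},{6},{7}}
  P[2] = {{0},{1},{2,3},{4},{5},{6},{7}}
stable after 3 split(s): 7 block(s)
class of 6: {6}; class of 2: {2,3}

Answer: NOT BISIMILAR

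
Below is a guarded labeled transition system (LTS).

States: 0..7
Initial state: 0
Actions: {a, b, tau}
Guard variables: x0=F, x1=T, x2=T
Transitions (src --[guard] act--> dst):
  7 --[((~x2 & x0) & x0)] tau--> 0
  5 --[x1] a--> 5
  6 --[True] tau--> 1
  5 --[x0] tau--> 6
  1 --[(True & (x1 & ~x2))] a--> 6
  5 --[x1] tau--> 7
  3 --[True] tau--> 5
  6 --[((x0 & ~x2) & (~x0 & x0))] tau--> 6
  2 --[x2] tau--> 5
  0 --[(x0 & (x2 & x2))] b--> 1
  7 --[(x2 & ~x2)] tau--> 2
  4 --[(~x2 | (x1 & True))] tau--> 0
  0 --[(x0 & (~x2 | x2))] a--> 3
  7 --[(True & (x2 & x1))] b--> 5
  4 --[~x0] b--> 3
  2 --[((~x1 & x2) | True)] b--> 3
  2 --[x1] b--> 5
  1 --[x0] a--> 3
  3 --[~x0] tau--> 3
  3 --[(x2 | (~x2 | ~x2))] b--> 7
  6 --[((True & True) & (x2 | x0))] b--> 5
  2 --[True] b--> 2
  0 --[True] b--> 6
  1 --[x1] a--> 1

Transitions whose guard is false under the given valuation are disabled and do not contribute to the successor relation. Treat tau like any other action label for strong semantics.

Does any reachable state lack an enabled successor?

Answer: DEADLOCK-FREE

Analysis:
Reachable = {0,1,5,6,7}
  0: b→6  [1 exit(s)]
  1: a→1  [1 exit(s)]
  5: a→5  tau→7  [2 exit(s)]
  6: b→5  tau→1  [2 exit(s)]
  7: b→5  [1 exit(s)]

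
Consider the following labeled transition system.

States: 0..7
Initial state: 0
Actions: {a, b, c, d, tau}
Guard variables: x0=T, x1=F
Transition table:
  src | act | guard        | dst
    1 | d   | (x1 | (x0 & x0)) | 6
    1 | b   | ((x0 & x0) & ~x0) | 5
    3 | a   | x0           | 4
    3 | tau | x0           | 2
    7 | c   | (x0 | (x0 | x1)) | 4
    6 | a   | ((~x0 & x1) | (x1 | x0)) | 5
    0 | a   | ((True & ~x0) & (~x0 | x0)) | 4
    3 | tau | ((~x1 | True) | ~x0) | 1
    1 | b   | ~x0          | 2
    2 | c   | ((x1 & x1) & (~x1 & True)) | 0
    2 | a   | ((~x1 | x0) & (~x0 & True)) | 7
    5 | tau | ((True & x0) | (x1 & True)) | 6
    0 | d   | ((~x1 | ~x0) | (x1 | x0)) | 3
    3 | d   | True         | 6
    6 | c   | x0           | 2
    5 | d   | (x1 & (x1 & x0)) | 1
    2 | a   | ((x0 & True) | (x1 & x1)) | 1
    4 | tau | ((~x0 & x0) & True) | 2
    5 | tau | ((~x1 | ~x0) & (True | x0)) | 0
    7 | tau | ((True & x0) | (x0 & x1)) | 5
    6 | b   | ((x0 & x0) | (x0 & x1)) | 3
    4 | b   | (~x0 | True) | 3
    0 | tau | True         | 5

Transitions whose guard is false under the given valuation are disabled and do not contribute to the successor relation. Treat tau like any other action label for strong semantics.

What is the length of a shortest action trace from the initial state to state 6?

Breadth-first toward 6:
  depth 0: {0}
  depth 1: {3,5}
  depth 2: {1,2,4,6}
6 enters at depth 2; path d·d

Answer: 2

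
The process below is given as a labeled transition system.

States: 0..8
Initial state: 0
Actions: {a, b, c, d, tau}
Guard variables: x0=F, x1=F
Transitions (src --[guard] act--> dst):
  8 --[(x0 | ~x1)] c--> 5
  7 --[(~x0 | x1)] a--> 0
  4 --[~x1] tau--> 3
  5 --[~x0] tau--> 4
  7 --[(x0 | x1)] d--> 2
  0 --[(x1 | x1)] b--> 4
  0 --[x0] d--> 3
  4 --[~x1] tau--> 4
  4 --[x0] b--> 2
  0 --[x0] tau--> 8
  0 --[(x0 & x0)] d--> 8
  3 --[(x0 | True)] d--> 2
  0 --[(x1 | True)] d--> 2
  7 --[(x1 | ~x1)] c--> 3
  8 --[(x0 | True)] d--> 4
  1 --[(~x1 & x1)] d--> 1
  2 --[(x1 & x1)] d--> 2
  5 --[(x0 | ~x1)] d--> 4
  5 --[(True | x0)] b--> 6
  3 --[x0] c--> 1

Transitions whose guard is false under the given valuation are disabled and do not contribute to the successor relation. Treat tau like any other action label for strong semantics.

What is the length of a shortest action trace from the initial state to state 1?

BFS to 1:
  depth 0: {0}
  depth 1: {2}
1 never appears.

Answer: UNREACHABLE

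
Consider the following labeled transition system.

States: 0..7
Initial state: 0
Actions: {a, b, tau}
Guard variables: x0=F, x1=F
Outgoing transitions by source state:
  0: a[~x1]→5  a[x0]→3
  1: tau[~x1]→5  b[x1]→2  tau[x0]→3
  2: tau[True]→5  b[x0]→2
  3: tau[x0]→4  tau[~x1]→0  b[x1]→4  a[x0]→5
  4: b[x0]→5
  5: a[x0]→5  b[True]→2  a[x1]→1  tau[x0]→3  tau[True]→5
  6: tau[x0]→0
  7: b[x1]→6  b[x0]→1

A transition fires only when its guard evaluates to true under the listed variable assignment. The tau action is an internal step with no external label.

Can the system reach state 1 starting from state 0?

Guard filter leaves 6 enabled edge(s).
L0 = {0}
L1 = {5}  cumulative {0,5}
L2 = {2}  cumulative {0,2,5}
R = {0,2,5}

Answer: UNREACHABLE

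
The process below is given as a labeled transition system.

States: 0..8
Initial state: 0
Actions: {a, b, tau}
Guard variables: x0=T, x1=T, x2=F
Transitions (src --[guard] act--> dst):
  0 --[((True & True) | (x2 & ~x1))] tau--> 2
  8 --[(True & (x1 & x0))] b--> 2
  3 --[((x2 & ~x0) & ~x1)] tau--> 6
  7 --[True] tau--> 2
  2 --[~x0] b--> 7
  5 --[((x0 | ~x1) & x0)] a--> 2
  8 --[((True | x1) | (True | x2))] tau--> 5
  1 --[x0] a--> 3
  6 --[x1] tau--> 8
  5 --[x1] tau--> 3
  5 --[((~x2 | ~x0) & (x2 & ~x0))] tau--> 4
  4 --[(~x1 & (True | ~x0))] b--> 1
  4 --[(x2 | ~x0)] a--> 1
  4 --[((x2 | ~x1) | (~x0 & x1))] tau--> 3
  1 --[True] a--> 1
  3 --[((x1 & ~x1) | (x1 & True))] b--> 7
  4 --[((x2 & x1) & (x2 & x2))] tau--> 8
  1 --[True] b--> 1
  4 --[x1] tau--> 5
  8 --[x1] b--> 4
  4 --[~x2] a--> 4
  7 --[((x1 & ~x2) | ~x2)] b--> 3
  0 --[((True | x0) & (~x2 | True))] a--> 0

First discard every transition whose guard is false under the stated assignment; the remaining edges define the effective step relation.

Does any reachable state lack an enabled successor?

Answer: DEADLOCK at state 2

Trace:
Reach set: {0,2}
  0: a→0  tau→2  [deg 2]
  2: ∅  [deadlock]
witness 2: tau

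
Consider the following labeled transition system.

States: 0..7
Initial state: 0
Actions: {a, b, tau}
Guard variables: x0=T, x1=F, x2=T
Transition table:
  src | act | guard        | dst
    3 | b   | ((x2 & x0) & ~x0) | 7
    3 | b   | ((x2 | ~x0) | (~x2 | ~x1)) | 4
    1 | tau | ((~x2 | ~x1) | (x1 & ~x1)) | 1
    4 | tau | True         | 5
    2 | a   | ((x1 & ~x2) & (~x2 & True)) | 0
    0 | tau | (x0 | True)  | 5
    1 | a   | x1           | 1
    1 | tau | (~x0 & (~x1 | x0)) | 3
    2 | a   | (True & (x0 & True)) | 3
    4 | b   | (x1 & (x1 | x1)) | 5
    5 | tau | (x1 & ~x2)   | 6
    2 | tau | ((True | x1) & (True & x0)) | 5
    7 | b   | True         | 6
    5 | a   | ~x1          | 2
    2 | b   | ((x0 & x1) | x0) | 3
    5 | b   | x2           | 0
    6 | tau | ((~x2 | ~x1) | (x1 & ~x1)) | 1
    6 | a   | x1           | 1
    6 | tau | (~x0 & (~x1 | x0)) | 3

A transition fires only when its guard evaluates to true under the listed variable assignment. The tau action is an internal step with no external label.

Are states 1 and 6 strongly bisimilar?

Compute ~ classes (split until stable):
  round 0: {{0,1,2,3,4,5,6,7}}
  round 1: {{0,1,4,6},{2},{3,7},{5}}
  round 2: {{0,4},{1,6},{2},{3,7},{5}}
  round 3: {{0,4},{1,6},{2},{3},{5},{7}}
6 equivalence class(es) (converged in 4)
[1]={1,6}  [6]={1,6}

Answer: BISIMILAR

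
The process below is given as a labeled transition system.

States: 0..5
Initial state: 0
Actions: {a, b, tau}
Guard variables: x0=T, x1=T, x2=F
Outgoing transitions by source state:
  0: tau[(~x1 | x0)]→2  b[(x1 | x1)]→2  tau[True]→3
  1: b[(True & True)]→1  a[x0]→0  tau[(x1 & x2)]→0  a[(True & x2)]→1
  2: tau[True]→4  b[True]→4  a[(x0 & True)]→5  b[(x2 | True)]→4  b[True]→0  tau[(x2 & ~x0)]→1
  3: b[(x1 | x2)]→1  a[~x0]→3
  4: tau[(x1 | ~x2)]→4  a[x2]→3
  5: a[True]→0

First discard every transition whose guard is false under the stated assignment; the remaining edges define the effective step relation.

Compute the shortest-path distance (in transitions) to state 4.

Answer: 2

Working:
BFS to 4:
  L0 = {0}
  L1 = {2,3}
  L2 = {1,4,5}
depth(4)=2, e.g. b·b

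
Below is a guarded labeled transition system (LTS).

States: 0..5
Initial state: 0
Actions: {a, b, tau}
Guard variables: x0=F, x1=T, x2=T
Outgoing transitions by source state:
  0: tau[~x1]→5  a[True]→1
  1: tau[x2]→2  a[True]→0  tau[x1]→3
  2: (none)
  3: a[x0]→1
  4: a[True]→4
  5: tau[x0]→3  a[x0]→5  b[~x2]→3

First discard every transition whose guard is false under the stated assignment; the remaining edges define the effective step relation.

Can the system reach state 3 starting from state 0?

Answer: REACHABLE

Working:
5 transition(s) survive guard evaluation.
depth 0: {0}
depth 1: {1}  now seen {0,1}
depth 2: {2,3}  now seen {0,1,2,3}
Reachable = {0,1,2,3}
trace reaching 3: a·tau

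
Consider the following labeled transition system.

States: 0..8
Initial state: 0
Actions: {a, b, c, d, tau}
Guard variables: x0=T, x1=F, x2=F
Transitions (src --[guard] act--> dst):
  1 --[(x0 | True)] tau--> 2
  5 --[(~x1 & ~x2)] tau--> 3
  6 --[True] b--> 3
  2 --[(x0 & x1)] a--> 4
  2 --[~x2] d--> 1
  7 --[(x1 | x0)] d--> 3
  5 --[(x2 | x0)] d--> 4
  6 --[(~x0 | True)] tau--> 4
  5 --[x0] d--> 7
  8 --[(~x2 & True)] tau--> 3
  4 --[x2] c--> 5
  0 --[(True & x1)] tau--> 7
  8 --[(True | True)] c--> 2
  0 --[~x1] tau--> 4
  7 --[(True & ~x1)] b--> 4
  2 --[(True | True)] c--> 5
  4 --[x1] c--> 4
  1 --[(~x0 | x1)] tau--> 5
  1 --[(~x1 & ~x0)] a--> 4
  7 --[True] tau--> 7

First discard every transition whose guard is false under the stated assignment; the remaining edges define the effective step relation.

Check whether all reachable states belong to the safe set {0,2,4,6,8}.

Allowed set {0,2,4,6,8}
Reachable = {0,4}
  0: safe
  4: safe

Answer: INVARIANT HOLDS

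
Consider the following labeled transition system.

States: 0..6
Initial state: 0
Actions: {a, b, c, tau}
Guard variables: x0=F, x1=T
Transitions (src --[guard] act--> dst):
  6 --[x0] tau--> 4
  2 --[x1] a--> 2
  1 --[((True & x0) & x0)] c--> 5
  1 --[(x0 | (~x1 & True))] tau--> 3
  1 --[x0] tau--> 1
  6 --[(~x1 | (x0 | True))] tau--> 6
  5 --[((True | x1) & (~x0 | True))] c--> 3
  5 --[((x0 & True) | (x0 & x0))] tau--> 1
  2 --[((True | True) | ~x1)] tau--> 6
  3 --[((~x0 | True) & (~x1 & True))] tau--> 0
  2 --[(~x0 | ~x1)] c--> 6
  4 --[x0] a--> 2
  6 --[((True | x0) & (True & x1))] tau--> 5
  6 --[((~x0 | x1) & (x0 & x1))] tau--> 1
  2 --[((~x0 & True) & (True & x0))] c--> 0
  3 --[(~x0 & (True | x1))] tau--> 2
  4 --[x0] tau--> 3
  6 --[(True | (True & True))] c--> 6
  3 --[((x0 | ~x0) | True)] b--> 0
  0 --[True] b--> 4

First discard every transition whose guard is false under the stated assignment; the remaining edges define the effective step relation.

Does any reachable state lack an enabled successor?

Reachable = {0,4}
  0: b→4  [1 out]
  4: ∅  [no exit]
witness 4: b

Answer: DEADLOCK at state 4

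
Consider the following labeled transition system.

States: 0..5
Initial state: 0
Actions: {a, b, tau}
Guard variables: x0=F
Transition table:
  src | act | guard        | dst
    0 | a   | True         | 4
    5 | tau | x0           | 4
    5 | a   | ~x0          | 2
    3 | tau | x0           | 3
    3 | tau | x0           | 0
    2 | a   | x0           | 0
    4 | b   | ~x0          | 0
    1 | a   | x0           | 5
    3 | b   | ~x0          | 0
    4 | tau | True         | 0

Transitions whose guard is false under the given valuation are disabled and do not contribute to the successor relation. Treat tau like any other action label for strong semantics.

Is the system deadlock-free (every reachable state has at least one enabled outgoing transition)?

Reachable = {0,4}
  0: a→4  [deg 1]
  4: b→0  tau→0  [deg 2]

Answer: DEADLOCK-FREE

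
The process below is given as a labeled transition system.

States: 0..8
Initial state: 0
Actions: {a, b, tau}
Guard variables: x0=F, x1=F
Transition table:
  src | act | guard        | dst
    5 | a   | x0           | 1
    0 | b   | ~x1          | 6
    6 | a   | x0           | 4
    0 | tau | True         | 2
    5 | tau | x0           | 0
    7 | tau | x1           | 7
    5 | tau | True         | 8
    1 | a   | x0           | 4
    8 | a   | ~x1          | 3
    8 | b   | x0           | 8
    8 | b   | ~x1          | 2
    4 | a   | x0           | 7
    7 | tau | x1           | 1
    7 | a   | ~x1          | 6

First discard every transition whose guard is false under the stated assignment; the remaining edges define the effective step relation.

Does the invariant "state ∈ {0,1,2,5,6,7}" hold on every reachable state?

Inv-set: {0,1,2,5,6,7}
R = {0,2,6}
  0: ✓
  2: ✓
  6: ✓

Answer: INVARIANT HOLDS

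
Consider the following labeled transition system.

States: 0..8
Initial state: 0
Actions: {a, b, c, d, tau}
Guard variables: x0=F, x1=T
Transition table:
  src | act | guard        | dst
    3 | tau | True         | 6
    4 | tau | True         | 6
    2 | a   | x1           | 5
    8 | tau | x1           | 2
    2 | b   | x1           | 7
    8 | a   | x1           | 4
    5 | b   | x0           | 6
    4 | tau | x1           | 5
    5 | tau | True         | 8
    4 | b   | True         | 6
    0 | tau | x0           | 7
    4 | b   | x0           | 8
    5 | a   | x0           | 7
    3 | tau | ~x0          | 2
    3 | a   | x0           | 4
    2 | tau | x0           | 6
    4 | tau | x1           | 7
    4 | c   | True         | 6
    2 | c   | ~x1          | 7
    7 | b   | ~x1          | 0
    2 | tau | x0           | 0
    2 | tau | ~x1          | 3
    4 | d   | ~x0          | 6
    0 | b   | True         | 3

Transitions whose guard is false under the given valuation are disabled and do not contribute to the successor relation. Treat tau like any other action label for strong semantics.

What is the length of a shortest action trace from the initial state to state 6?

Answer: 2

Working:
BFS to 6:
  L0 = {0}
  L1 = {3}
  L2 = {2,6}
6 enters at depth 2; path b·tau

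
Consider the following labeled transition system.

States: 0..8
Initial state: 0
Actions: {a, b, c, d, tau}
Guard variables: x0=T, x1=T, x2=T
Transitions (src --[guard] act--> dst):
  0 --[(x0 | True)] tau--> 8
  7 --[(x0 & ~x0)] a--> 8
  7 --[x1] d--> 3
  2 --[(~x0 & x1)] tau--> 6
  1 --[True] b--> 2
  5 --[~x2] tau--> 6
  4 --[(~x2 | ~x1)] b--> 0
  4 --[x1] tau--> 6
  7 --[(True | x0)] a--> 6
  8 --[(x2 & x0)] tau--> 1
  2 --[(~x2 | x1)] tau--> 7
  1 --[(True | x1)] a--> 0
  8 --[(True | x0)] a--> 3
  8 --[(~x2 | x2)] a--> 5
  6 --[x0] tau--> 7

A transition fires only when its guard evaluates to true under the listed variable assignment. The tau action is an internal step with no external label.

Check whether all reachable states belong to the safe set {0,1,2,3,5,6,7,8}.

Answer: INVARIANT HOLDS

Trace:
Safe = {0,1,2,3,5,6,7,8}
Reach set: {0,1,2,3,5,6,7,8}
  0: safe
  1: safe
  2: safe
  3: safe
  5: safe
  6: safe
  7: safe
  8: safe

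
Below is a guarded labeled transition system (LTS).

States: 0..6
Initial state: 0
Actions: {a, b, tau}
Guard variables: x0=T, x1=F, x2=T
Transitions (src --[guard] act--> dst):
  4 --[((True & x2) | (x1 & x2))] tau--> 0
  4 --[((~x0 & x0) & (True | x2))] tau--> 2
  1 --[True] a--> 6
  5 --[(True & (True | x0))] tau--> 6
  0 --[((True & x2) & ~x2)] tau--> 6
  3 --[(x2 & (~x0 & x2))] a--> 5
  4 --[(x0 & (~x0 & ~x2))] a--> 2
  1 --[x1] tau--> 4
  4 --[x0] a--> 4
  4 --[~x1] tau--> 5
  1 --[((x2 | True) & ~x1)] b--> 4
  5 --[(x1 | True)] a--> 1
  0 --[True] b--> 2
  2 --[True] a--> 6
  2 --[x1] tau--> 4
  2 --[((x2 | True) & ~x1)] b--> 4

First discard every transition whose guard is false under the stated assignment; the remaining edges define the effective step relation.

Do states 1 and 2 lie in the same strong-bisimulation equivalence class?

Refine partition for ~:
  round 0: {{0,1,2,3,4,5,6}}
  round 1: {{0},{1,2},{3,6},{4,5}}
  round 2: {{0},{1,2},{3,6},{4},{5}}
stable after 3 split(s): 5 block(s)
1∈{1,2}, 2∈{1,2}

Answer: BISIMILAR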